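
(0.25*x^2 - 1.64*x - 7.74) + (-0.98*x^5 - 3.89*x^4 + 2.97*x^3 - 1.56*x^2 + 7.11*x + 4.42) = -0.98*x^5 - 3.89*x^4 + 2.97*x^3 - 1.31*x^2 + 5.47*x - 3.32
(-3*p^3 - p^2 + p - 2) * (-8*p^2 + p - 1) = 24*p^5 + 5*p^4 - 6*p^3 + 18*p^2 - 3*p + 2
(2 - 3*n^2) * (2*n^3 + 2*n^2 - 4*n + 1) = -6*n^5 - 6*n^4 + 16*n^3 + n^2 - 8*n + 2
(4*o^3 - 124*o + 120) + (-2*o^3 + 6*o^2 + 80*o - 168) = 2*o^3 + 6*o^2 - 44*o - 48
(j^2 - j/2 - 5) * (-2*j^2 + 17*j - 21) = -2*j^4 + 18*j^3 - 39*j^2/2 - 149*j/2 + 105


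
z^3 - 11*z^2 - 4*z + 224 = (z - 8)*(z - 7)*(z + 4)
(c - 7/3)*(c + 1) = c^2 - 4*c/3 - 7/3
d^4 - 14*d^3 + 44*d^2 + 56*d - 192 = (d - 8)*(d - 6)*(d - 2)*(d + 2)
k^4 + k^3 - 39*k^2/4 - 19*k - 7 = (k - 7/2)*(k + 1/2)*(k + 2)^2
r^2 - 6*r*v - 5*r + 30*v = (r - 5)*(r - 6*v)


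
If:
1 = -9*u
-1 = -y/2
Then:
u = -1/9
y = 2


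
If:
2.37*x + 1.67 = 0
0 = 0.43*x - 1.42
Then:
No Solution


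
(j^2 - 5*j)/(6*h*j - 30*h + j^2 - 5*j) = j/(6*h + j)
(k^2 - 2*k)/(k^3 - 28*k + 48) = k/(k^2 + 2*k - 24)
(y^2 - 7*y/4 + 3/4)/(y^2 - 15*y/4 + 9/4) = (y - 1)/(y - 3)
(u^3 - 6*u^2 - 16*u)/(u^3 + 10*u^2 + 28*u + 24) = u*(u - 8)/(u^2 + 8*u + 12)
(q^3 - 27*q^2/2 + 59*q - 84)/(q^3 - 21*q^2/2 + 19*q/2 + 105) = (2*q^2 - 15*q + 28)/(2*q^2 - 9*q - 35)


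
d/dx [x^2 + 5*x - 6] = 2*x + 5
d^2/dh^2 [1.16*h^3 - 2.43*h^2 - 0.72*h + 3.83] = 6.96*h - 4.86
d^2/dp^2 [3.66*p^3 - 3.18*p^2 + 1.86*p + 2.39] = 21.96*p - 6.36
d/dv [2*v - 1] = 2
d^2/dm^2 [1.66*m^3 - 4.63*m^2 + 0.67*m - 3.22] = 9.96*m - 9.26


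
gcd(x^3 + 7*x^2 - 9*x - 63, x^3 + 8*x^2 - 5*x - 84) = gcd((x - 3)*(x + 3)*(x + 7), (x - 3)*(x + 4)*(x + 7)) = x^2 + 4*x - 21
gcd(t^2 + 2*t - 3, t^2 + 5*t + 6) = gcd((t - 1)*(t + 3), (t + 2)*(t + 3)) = t + 3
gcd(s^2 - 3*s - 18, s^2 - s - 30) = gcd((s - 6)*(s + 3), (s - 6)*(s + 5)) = s - 6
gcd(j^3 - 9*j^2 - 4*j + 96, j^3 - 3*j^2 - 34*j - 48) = j^2 - 5*j - 24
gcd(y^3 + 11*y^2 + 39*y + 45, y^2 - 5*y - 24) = y + 3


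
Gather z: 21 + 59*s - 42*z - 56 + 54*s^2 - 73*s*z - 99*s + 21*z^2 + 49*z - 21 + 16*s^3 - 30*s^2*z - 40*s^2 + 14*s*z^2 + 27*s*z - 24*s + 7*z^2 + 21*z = 16*s^3 + 14*s^2 - 64*s + z^2*(14*s + 28) + z*(-30*s^2 - 46*s + 28) - 56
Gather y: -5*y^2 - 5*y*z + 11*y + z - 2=-5*y^2 + y*(11 - 5*z) + z - 2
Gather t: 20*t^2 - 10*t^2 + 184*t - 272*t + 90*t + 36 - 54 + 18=10*t^2 + 2*t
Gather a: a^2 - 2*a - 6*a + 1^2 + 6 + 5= a^2 - 8*a + 12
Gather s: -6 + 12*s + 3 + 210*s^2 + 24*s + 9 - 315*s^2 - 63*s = -105*s^2 - 27*s + 6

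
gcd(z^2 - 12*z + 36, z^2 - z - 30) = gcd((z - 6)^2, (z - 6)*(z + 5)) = z - 6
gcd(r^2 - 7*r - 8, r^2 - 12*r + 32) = r - 8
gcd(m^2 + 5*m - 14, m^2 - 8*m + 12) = m - 2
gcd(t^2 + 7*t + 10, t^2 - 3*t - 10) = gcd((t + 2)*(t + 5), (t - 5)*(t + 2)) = t + 2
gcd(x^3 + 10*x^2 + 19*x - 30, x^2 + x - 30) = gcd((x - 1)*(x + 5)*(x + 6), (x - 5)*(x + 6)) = x + 6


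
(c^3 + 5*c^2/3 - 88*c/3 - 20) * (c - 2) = c^4 - c^3/3 - 98*c^2/3 + 116*c/3 + 40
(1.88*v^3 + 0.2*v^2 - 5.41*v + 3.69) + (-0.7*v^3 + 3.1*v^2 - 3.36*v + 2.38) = 1.18*v^3 + 3.3*v^2 - 8.77*v + 6.07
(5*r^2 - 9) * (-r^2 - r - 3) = -5*r^4 - 5*r^3 - 6*r^2 + 9*r + 27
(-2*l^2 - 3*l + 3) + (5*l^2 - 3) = 3*l^2 - 3*l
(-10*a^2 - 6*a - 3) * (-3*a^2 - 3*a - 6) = 30*a^4 + 48*a^3 + 87*a^2 + 45*a + 18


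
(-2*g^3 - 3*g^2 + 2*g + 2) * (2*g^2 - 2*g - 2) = -4*g^5 - 2*g^4 + 14*g^3 + 6*g^2 - 8*g - 4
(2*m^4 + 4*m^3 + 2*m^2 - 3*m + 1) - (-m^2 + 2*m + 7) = 2*m^4 + 4*m^3 + 3*m^2 - 5*m - 6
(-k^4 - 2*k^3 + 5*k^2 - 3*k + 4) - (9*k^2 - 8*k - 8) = -k^4 - 2*k^3 - 4*k^2 + 5*k + 12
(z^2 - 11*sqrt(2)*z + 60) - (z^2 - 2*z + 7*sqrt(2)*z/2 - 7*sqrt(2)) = -29*sqrt(2)*z/2 + 2*z + 7*sqrt(2) + 60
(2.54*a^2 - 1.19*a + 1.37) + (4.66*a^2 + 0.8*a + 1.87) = 7.2*a^2 - 0.39*a + 3.24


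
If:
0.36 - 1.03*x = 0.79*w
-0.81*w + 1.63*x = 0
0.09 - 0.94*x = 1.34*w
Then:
No Solution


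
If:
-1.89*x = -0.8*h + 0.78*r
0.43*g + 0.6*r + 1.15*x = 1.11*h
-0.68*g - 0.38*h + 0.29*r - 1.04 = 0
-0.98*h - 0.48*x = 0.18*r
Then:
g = -0.60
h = 0.03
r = 2.22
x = -0.90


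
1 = 1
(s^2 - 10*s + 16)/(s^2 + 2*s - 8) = (s - 8)/(s + 4)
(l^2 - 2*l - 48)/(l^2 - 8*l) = (l + 6)/l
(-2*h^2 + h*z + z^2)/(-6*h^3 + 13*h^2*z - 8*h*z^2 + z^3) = (2*h + z)/(6*h^2 - 7*h*z + z^2)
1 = 1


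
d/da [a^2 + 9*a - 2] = 2*a + 9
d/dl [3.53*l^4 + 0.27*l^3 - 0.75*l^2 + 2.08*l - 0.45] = 14.12*l^3 + 0.81*l^2 - 1.5*l + 2.08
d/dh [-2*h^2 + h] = 1 - 4*h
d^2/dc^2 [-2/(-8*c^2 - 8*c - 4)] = 2*(-2*c^2 - 2*c + 2*(2*c + 1)^2 - 1)/(2*c^2 + 2*c + 1)^3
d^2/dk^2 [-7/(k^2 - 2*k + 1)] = -42/(k^4 - 4*k^3 + 6*k^2 - 4*k + 1)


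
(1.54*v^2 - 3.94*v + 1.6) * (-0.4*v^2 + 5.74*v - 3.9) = -0.616*v^4 + 10.4156*v^3 - 29.2616*v^2 + 24.55*v - 6.24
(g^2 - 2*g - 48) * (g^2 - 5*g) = g^4 - 7*g^3 - 38*g^2 + 240*g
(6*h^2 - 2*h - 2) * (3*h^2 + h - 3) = 18*h^4 - 26*h^2 + 4*h + 6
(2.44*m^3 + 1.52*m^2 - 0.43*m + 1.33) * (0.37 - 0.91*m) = -2.2204*m^4 - 0.4804*m^3 + 0.9537*m^2 - 1.3694*m + 0.4921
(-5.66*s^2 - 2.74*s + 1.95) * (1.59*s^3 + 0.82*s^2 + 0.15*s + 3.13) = -8.9994*s^5 - 8.9978*s^4 + 0.00470000000000037*s^3 - 16.5278*s^2 - 8.2837*s + 6.1035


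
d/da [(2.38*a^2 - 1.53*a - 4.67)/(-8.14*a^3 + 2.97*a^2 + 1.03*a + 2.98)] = (19.3732*a^4 - 24.9084*a^3 - 107.0459*a^2 + 41.9246*a + 0.2507)/(66.2596*a^6 - 48.3516*a^5 - 7.9475*a^4 - 42.3962*a^3 + 18.7621*a^2 + 6.1388*a + 8.8804)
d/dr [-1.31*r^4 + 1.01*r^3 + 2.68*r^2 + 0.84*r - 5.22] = -5.24*r^3 + 3.03*r^2 + 5.36*r + 0.84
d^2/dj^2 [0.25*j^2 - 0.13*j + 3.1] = 0.500000000000000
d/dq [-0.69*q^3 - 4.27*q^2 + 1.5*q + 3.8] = -2.07*q^2 - 8.54*q + 1.5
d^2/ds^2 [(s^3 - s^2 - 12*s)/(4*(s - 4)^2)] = 14/(s^3 - 12*s^2 + 48*s - 64)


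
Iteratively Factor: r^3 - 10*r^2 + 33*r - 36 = (r - 3)*(r^2 - 7*r + 12) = (r - 4)*(r - 3)*(r - 3)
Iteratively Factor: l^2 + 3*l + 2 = (l + 2)*(l + 1)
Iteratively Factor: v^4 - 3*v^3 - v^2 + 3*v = (v + 1)*(v^3 - 4*v^2 + 3*v) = v*(v + 1)*(v^2 - 4*v + 3) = v*(v - 3)*(v + 1)*(v - 1)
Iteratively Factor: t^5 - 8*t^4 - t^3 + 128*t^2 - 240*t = (t)*(t^4 - 8*t^3 - t^2 + 128*t - 240) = t*(t - 5)*(t^3 - 3*t^2 - 16*t + 48) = t*(t - 5)*(t + 4)*(t^2 - 7*t + 12) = t*(t - 5)*(t - 3)*(t + 4)*(t - 4)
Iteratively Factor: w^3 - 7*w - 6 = (w - 3)*(w^2 + 3*w + 2) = (w - 3)*(w + 1)*(w + 2)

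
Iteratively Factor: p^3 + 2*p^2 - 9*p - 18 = (p + 2)*(p^2 - 9) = (p - 3)*(p + 2)*(p + 3)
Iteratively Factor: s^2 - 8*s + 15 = (s - 3)*(s - 5)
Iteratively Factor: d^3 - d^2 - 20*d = (d - 5)*(d^2 + 4*d) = (d - 5)*(d + 4)*(d)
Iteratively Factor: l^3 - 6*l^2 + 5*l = (l)*(l^2 - 6*l + 5) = l*(l - 1)*(l - 5)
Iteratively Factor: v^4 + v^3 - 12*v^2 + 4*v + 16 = (v + 1)*(v^3 - 12*v + 16) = (v - 2)*(v + 1)*(v^2 + 2*v - 8) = (v - 2)*(v + 1)*(v + 4)*(v - 2)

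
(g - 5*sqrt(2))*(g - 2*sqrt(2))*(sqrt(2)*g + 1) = sqrt(2)*g^3 - 13*g^2 + 13*sqrt(2)*g + 20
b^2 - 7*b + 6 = (b - 6)*(b - 1)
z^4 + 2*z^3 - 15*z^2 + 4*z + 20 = (z - 2)^2*(z + 1)*(z + 5)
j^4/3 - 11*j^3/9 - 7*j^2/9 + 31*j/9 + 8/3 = (j/3 + 1/3)*(j - 3)*(j - 8/3)*(j + 1)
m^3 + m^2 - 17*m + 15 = (m - 3)*(m - 1)*(m + 5)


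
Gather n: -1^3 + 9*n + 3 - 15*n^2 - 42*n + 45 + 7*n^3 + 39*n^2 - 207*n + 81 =7*n^3 + 24*n^2 - 240*n + 128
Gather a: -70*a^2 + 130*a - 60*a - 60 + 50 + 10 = -70*a^2 + 70*a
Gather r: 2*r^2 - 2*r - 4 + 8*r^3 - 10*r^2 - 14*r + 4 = 8*r^3 - 8*r^2 - 16*r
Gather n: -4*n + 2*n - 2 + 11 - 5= 4 - 2*n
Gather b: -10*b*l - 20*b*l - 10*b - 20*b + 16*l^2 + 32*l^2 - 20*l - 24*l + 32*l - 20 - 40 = b*(-30*l - 30) + 48*l^2 - 12*l - 60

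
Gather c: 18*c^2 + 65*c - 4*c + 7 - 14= 18*c^2 + 61*c - 7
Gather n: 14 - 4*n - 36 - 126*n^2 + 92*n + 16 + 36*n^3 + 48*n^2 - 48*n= 36*n^3 - 78*n^2 + 40*n - 6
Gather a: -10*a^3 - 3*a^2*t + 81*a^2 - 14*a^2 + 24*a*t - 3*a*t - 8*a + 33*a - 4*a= -10*a^3 + a^2*(67 - 3*t) + a*(21*t + 21)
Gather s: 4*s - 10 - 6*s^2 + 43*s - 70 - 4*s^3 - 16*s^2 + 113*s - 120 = -4*s^3 - 22*s^2 + 160*s - 200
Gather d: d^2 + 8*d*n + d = d^2 + d*(8*n + 1)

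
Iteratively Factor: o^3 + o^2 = (o)*(o^2 + o) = o^2*(o + 1)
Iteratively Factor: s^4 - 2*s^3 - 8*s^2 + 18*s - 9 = (s + 3)*(s^3 - 5*s^2 + 7*s - 3) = (s - 3)*(s + 3)*(s^2 - 2*s + 1) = (s - 3)*(s - 1)*(s + 3)*(s - 1)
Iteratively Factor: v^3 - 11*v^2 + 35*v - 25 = (v - 1)*(v^2 - 10*v + 25) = (v - 5)*(v - 1)*(v - 5)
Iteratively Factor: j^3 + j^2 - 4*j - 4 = (j + 2)*(j^2 - j - 2) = (j - 2)*(j + 2)*(j + 1)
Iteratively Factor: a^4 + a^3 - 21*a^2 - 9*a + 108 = (a - 3)*(a^3 + 4*a^2 - 9*a - 36) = (a - 3)*(a + 4)*(a^2 - 9) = (a - 3)*(a + 3)*(a + 4)*(a - 3)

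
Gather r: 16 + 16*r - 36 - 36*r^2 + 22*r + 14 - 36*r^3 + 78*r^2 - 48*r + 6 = -36*r^3 + 42*r^2 - 10*r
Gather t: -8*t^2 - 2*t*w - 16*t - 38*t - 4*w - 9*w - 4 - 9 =-8*t^2 + t*(-2*w - 54) - 13*w - 13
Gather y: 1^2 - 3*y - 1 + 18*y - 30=15*y - 30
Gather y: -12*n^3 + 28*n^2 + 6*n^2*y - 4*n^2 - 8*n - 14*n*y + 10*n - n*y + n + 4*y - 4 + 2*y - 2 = -12*n^3 + 24*n^2 + 3*n + y*(6*n^2 - 15*n + 6) - 6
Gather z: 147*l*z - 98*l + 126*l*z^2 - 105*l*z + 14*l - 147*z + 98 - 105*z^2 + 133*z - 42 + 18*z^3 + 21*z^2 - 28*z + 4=-84*l + 18*z^3 + z^2*(126*l - 84) + z*(42*l - 42) + 60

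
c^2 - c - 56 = (c - 8)*(c + 7)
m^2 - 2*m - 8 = (m - 4)*(m + 2)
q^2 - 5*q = q*(q - 5)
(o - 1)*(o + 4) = o^2 + 3*o - 4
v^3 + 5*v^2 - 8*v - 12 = (v - 2)*(v + 1)*(v + 6)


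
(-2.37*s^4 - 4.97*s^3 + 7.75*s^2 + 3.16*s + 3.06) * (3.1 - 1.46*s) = 3.4602*s^5 - 0.0908000000000007*s^4 - 26.722*s^3 + 19.4114*s^2 + 5.3284*s + 9.486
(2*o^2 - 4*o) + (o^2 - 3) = 3*o^2 - 4*o - 3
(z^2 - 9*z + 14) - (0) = z^2 - 9*z + 14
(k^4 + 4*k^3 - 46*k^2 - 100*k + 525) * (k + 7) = k^5 + 11*k^4 - 18*k^3 - 422*k^2 - 175*k + 3675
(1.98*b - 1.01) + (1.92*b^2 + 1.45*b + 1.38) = 1.92*b^2 + 3.43*b + 0.37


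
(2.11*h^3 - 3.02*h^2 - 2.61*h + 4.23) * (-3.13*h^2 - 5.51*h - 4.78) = -6.6043*h^5 - 2.1735*h^4 + 14.7237*h^3 + 15.5768*h^2 - 10.8315*h - 20.2194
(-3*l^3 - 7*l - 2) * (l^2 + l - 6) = -3*l^5 - 3*l^4 + 11*l^3 - 9*l^2 + 40*l + 12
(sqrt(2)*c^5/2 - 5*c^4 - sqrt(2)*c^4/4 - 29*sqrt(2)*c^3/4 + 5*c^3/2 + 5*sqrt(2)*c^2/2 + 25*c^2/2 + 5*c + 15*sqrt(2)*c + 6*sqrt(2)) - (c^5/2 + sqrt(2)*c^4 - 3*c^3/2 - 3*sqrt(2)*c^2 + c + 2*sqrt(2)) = -c^5/2 + sqrt(2)*c^5/2 - 5*c^4 - 5*sqrt(2)*c^4/4 - 29*sqrt(2)*c^3/4 + 4*c^3 + 11*sqrt(2)*c^2/2 + 25*c^2/2 + 4*c + 15*sqrt(2)*c + 4*sqrt(2)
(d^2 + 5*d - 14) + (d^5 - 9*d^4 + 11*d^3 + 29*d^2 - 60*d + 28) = d^5 - 9*d^4 + 11*d^3 + 30*d^2 - 55*d + 14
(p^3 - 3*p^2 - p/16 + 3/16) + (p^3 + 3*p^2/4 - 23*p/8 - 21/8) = 2*p^3 - 9*p^2/4 - 47*p/16 - 39/16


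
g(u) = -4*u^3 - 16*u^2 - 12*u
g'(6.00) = -636.00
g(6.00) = -1512.00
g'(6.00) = -636.00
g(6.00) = -1512.00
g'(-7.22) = -406.50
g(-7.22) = 758.05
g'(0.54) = -32.78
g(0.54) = -11.78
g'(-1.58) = 8.60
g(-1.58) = -5.21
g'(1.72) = -102.54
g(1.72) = -88.33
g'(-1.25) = 9.25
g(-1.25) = -2.19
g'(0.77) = -43.75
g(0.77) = -20.55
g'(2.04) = -127.22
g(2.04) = -125.02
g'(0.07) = -14.30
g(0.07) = -0.92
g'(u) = -12*u^2 - 32*u - 12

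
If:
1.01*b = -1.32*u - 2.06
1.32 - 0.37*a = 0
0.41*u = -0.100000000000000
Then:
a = 3.57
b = -1.72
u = -0.24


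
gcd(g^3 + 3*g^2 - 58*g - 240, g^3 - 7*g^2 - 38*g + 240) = g^2 - 2*g - 48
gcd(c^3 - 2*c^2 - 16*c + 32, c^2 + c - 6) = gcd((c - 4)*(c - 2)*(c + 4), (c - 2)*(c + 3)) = c - 2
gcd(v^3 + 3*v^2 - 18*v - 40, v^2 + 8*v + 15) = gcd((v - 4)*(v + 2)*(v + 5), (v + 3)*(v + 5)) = v + 5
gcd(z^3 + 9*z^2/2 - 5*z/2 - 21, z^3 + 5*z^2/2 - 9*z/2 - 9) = z^2 + z - 6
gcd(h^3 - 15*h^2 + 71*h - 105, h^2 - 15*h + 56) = h - 7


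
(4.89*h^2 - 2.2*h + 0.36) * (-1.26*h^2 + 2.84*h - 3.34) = -6.1614*h^4 + 16.6596*h^3 - 23.0342*h^2 + 8.3704*h - 1.2024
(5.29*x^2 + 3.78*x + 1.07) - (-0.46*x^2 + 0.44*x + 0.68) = 5.75*x^2 + 3.34*x + 0.39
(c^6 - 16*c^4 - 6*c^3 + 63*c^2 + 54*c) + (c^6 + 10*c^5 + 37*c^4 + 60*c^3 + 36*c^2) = 2*c^6 + 10*c^5 + 21*c^4 + 54*c^3 + 99*c^2 + 54*c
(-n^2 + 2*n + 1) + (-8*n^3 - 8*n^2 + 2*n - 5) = -8*n^3 - 9*n^2 + 4*n - 4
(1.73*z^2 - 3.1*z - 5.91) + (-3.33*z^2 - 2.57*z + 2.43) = -1.6*z^2 - 5.67*z - 3.48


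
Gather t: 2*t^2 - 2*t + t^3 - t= t^3 + 2*t^2 - 3*t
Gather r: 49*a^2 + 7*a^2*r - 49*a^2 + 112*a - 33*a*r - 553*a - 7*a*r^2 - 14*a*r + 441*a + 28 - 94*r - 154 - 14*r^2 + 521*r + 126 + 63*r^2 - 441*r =r^2*(49 - 7*a) + r*(7*a^2 - 47*a - 14)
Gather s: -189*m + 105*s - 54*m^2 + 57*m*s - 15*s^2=-54*m^2 - 189*m - 15*s^2 + s*(57*m + 105)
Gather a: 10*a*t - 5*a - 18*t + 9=a*(10*t - 5) - 18*t + 9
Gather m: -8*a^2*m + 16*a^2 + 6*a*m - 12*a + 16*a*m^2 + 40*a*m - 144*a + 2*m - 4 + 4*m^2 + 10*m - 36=16*a^2 - 156*a + m^2*(16*a + 4) + m*(-8*a^2 + 46*a + 12) - 40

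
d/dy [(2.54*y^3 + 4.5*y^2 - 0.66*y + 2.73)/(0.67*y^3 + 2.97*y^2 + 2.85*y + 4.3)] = (4.5288*y^4 + 15.3624*y^3 + 42.0639*y^2 + 22.4838*y - 10.6185)/(0.4489*y^6 + 3.9798*y^5 + 12.6399*y^4 + 22.691*y^3 + 33.6645*y^2 + 24.51*y + 18.49)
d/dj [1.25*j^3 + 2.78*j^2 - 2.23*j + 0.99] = 3.75*j^2 + 5.56*j - 2.23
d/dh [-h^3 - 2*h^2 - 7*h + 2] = -3*h^2 - 4*h - 7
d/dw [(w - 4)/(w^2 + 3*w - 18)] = (w^2 + 3*w - (w - 4)*(2*w + 3) - 18)/(w^2 + 3*w - 18)^2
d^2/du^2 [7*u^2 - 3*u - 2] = 14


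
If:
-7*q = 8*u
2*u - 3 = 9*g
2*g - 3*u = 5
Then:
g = -19/23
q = 408/161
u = -51/23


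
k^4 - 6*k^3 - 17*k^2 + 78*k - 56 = (k - 7)*(k - 2)*(k - 1)*(k + 4)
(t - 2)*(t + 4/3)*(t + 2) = t^3 + 4*t^2/3 - 4*t - 16/3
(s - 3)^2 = s^2 - 6*s + 9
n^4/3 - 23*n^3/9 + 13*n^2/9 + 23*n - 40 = (n/3 + 1)*(n - 5)*(n - 3)*(n - 8/3)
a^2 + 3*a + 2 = (a + 1)*(a + 2)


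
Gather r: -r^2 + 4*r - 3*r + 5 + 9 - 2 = -r^2 + r + 12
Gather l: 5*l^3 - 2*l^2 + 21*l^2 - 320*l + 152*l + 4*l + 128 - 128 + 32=5*l^3 + 19*l^2 - 164*l + 32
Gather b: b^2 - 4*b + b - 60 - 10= b^2 - 3*b - 70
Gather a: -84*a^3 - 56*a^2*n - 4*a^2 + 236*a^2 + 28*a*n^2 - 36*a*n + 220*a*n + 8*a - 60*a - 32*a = -84*a^3 + a^2*(232 - 56*n) + a*(28*n^2 + 184*n - 84)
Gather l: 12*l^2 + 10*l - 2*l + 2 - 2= 12*l^2 + 8*l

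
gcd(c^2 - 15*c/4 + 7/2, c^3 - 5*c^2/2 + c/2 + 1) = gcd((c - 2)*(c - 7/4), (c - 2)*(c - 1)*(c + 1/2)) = c - 2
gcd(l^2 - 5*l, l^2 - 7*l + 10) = l - 5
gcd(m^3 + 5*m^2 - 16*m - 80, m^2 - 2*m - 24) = m + 4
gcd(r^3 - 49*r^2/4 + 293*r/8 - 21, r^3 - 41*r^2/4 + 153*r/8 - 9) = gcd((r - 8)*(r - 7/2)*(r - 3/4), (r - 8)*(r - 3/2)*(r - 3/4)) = r^2 - 35*r/4 + 6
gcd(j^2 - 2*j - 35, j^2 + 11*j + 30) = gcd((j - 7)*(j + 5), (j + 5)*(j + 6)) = j + 5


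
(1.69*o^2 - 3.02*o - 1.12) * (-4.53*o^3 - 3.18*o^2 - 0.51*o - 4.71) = -7.6557*o^5 + 8.3064*o^4 + 13.8153*o^3 - 2.8581*o^2 + 14.7954*o + 5.2752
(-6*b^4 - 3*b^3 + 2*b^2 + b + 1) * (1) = -6*b^4 - 3*b^3 + 2*b^2 + b + 1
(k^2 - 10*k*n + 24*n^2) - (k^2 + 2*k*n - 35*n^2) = -12*k*n + 59*n^2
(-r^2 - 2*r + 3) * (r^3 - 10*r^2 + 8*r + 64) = -r^5 + 8*r^4 + 15*r^3 - 110*r^2 - 104*r + 192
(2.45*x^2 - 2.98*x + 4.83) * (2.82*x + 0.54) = 6.909*x^3 - 7.0806*x^2 + 12.0114*x + 2.6082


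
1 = 1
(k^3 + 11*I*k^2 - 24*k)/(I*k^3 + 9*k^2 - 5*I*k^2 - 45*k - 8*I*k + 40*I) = k*(-I*k^2 + 11*k + 24*I)/(k^3 - k^2*(5 + 9*I) + k*(-8 + 45*I) + 40)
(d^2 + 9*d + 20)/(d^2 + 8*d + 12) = (d^2 + 9*d + 20)/(d^2 + 8*d + 12)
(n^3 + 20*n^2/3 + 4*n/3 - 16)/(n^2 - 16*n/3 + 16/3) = (n^2 + 8*n + 12)/(n - 4)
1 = 1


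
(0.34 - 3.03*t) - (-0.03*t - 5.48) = 5.82 - 3.0*t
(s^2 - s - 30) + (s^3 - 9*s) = s^3 + s^2 - 10*s - 30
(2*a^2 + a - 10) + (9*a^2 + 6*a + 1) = 11*a^2 + 7*a - 9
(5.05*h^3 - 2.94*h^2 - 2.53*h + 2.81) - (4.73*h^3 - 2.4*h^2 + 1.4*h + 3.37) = 0.319999999999999*h^3 - 0.54*h^2 - 3.93*h - 0.56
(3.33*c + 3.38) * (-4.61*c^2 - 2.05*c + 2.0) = -15.3513*c^3 - 22.4083*c^2 - 0.268999999999999*c + 6.76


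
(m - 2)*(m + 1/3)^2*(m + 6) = m^4 + 14*m^3/3 - 83*m^2/9 - 68*m/9 - 4/3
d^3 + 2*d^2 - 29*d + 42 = (d - 3)*(d - 2)*(d + 7)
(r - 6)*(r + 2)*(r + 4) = r^3 - 28*r - 48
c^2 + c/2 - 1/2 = (c - 1/2)*(c + 1)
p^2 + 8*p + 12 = (p + 2)*(p + 6)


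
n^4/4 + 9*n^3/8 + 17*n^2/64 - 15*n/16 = n*(n/4 + 1)*(n - 3/4)*(n + 5/4)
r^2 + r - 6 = (r - 2)*(r + 3)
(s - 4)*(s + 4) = s^2 - 16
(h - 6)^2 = h^2 - 12*h + 36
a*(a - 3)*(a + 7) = a^3 + 4*a^2 - 21*a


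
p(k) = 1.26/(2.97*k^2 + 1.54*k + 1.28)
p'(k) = 1.26*(-5.94*k - 1.54)/(2.97*k^2 + 1.54*k + 1.28)^2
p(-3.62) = 0.04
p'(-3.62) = 0.02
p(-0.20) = 1.16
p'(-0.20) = -0.37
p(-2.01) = 0.12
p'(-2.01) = 0.13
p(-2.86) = 0.06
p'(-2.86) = 0.04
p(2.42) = 0.06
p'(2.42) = -0.04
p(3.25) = 0.03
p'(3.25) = -0.02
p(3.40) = 0.03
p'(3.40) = -0.02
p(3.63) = 0.03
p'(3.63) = -0.01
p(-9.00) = 0.01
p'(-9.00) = 0.00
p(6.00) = 0.01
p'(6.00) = -0.00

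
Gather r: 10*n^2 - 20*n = 10*n^2 - 20*n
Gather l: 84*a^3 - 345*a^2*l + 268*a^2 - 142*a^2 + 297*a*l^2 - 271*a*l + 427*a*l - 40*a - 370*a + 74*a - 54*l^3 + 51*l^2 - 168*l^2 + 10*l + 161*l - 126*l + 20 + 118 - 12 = 84*a^3 + 126*a^2 - 336*a - 54*l^3 + l^2*(297*a - 117) + l*(-345*a^2 + 156*a + 45) + 126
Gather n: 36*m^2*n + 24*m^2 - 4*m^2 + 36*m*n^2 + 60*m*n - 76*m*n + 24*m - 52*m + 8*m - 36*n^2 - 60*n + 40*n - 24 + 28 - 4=20*m^2 - 20*m + n^2*(36*m - 36) + n*(36*m^2 - 16*m - 20)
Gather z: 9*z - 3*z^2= -3*z^2 + 9*z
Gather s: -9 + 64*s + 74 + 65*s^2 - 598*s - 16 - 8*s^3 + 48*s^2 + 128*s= -8*s^3 + 113*s^2 - 406*s + 49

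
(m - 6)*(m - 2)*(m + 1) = m^3 - 7*m^2 + 4*m + 12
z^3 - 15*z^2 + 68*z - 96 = (z - 8)*(z - 4)*(z - 3)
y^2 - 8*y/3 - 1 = (y - 3)*(y + 1/3)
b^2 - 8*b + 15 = (b - 5)*(b - 3)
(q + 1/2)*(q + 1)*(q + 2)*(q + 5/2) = q^4 + 6*q^3 + 49*q^2/4 + 39*q/4 + 5/2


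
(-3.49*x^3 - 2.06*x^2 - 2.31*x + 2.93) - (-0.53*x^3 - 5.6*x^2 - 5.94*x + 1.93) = -2.96*x^3 + 3.54*x^2 + 3.63*x + 1.0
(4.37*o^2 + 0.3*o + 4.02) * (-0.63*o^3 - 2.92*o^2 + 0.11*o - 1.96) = -2.7531*o^5 - 12.9494*o^4 - 2.9279*o^3 - 20.2706*o^2 - 0.1458*o - 7.8792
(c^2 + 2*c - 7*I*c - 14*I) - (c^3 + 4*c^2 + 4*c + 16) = -c^3 - 3*c^2 - 2*c - 7*I*c - 16 - 14*I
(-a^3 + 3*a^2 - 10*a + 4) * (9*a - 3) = -9*a^4 + 30*a^3 - 99*a^2 + 66*a - 12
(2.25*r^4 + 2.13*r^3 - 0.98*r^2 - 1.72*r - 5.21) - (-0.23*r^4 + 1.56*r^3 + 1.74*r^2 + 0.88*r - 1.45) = 2.48*r^4 + 0.57*r^3 - 2.72*r^2 - 2.6*r - 3.76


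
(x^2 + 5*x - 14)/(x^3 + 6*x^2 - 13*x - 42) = (x - 2)/(x^2 - x - 6)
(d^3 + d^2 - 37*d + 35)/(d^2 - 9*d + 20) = (d^2 + 6*d - 7)/(d - 4)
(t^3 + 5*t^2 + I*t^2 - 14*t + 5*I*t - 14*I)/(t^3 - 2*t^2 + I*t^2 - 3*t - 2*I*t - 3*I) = (t^2 + 5*t - 14)/(t^2 - 2*t - 3)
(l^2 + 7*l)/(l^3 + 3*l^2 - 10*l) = (l + 7)/(l^2 + 3*l - 10)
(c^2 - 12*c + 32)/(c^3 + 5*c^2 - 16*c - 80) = (c - 8)/(c^2 + 9*c + 20)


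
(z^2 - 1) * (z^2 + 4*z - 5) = z^4 + 4*z^3 - 6*z^2 - 4*z + 5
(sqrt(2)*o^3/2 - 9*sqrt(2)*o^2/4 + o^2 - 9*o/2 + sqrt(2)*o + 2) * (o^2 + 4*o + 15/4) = sqrt(2)*o^5/2 - sqrt(2)*o^4/4 + o^4 - 49*sqrt(2)*o^3/8 - o^3/2 - 49*o^2/4 - 71*sqrt(2)*o^2/16 - 71*o/8 + 15*sqrt(2)*o/4 + 15/2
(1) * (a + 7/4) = a + 7/4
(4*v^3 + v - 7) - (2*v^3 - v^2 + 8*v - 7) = 2*v^3 + v^2 - 7*v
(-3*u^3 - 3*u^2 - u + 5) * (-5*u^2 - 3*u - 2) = 15*u^5 + 24*u^4 + 20*u^3 - 16*u^2 - 13*u - 10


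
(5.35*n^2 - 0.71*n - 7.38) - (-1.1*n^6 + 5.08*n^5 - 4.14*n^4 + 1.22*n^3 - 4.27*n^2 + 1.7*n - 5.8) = 1.1*n^6 - 5.08*n^5 + 4.14*n^4 - 1.22*n^3 + 9.62*n^2 - 2.41*n - 1.58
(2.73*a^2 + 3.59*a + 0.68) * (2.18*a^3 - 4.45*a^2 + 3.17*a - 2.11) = 5.9514*a^5 - 4.3223*a^4 - 5.839*a^3 + 2.594*a^2 - 5.4193*a - 1.4348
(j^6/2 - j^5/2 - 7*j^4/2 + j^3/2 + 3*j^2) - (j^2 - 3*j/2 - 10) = j^6/2 - j^5/2 - 7*j^4/2 + j^3/2 + 2*j^2 + 3*j/2 + 10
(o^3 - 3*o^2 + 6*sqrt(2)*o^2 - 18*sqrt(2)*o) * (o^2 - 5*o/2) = o^5 - 11*o^4/2 + 6*sqrt(2)*o^4 - 33*sqrt(2)*o^3 + 15*o^3/2 + 45*sqrt(2)*o^2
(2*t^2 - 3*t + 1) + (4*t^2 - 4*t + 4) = 6*t^2 - 7*t + 5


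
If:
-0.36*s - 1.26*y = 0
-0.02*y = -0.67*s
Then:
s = 0.00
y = 0.00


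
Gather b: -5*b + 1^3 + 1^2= 2 - 5*b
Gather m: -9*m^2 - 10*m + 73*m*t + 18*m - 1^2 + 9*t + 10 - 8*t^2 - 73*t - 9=-9*m^2 + m*(73*t + 8) - 8*t^2 - 64*t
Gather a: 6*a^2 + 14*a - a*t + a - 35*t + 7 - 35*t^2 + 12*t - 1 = 6*a^2 + a*(15 - t) - 35*t^2 - 23*t + 6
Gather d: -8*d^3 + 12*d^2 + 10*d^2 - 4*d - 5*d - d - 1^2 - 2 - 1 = -8*d^3 + 22*d^2 - 10*d - 4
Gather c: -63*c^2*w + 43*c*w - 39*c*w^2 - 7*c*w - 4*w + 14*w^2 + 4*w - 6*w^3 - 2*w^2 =-63*c^2*w + c*(-39*w^2 + 36*w) - 6*w^3 + 12*w^2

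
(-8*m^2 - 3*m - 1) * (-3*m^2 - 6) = 24*m^4 + 9*m^3 + 51*m^2 + 18*m + 6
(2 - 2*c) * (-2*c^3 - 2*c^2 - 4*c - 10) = 4*c^4 + 4*c^2 + 12*c - 20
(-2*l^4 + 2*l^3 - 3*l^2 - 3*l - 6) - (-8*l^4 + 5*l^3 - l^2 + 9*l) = 6*l^4 - 3*l^3 - 2*l^2 - 12*l - 6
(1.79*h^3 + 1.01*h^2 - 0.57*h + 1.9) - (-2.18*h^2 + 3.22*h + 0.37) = 1.79*h^3 + 3.19*h^2 - 3.79*h + 1.53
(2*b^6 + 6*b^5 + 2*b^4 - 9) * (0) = 0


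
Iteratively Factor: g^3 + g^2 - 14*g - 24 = (g + 2)*(g^2 - g - 12) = (g + 2)*(g + 3)*(g - 4)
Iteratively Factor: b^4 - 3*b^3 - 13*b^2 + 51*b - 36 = (b + 4)*(b^3 - 7*b^2 + 15*b - 9) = (b - 3)*(b + 4)*(b^2 - 4*b + 3) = (b - 3)*(b - 1)*(b + 4)*(b - 3)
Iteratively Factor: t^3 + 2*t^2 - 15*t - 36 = (t + 3)*(t^2 - t - 12) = (t + 3)^2*(t - 4)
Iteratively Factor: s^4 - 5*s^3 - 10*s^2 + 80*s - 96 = (s - 4)*(s^3 - s^2 - 14*s + 24) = (s - 4)*(s + 4)*(s^2 - 5*s + 6) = (s - 4)*(s - 3)*(s + 4)*(s - 2)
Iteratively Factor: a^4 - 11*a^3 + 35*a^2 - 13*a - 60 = (a + 1)*(a^3 - 12*a^2 + 47*a - 60) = (a - 3)*(a + 1)*(a^2 - 9*a + 20) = (a - 5)*(a - 3)*(a + 1)*(a - 4)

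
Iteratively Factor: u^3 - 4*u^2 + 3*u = (u - 3)*(u^2 - u) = u*(u - 3)*(u - 1)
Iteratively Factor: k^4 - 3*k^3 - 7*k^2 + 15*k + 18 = (k - 3)*(k^3 - 7*k - 6) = (k - 3)*(k + 1)*(k^2 - k - 6) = (k - 3)^2*(k + 1)*(k + 2)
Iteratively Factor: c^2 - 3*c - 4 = (c - 4)*(c + 1)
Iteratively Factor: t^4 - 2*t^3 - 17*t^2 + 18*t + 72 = (t - 4)*(t^3 + 2*t^2 - 9*t - 18) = (t - 4)*(t - 3)*(t^2 + 5*t + 6) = (t - 4)*(t - 3)*(t + 2)*(t + 3)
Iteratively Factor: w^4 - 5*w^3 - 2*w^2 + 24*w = (w - 3)*(w^3 - 2*w^2 - 8*w) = (w - 3)*(w + 2)*(w^2 - 4*w) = (w - 4)*(w - 3)*(w + 2)*(w)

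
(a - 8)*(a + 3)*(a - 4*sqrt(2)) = a^3 - 4*sqrt(2)*a^2 - 5*a^2 - 24*a + 20*sqrt(2)*a + 96*sqrt(2)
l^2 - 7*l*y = l*(l - 7*y)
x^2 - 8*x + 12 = (x - 6)*(x - 2)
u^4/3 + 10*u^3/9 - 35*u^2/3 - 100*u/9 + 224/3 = (u/3 + 1)*(u - 4)*(u - 8/3)*(u + 7)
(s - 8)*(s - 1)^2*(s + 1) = s^4 - 9*s^3 + 7*s^2 + 9*s - 8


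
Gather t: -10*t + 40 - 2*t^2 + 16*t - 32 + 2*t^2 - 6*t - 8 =0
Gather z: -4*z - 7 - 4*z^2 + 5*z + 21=-4*z^2 + z + 14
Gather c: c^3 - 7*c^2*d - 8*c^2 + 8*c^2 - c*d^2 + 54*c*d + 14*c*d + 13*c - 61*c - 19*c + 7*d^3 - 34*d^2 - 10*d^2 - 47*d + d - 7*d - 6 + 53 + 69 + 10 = c^3 - 7*c^2*d + c*(-d^2 + 68*d - 67) + 7*d^3 - 44*d^2 - 53*d + 126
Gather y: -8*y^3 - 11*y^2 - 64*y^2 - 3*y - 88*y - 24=-8*y^3 - 75*y^2 - 91*y - 24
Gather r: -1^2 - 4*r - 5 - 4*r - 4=-8*r - 10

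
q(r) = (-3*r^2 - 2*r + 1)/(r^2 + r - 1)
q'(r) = (-6*r - 2)/(r^2 + r - 1) + (-2*r - 1)*(-3*r^2 - 2*r + 1)/(r^2 + r - 1)^2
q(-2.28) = -5.23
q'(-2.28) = -3.62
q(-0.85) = -0.47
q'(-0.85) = -2.46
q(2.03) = -2.99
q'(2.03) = 0.19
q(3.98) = -2.89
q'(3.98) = 0.00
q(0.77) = -6.39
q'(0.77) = 26.48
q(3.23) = -2.90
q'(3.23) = 0.02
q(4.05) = -2.89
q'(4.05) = 0.00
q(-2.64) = -4.39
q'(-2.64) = -1.49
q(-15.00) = -3.08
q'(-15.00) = -0.00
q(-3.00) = -4.00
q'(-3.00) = -0.80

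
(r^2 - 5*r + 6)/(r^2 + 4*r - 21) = (r - 2)/(r + 7)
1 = 1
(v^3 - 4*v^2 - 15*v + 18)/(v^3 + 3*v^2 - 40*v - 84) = (v^2 + 2*v - 3)/(v^2 + 9*v + 14)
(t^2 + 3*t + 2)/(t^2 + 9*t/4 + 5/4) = 4*(t + 2)/(4*t + 5)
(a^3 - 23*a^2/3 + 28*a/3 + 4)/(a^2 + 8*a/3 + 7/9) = 3*(a^2 - 8*a + 12)/(3*a + 7)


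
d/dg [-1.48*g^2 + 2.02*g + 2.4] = 2.02 - 2.96*g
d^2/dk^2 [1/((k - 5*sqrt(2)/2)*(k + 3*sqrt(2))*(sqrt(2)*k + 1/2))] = 8*(96*k^4 + 96*sqrt(2)*k^3 - 654*k^2 - 351*sqrt(2)*k + 3571)/(64*sqrt(2)*k^9 + 288*k^8 - 2616*sqrt(2)*k^7 - 9828*k^6 + 36426*sqrt(2)*k^5 + 103518*k^4 - 168119*sqrt(2)*k^3 - 305190*k^2 - 79650*sqrt(2)*k - 13500)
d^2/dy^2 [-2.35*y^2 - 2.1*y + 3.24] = -4.70000000000000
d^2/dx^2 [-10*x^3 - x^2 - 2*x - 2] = -60*x - 2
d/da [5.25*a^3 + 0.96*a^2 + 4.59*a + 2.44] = 15.75*a^2 + 1.92*a + 4.59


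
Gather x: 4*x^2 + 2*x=4*x^2 + 2*x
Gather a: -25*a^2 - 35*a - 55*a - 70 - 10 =-25*a^2 - 90*a - 80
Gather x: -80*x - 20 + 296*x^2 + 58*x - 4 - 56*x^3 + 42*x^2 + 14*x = -56*x^3 + 338*x^2 - 8*x - 24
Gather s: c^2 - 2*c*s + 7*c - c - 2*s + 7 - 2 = c^2 + 6*c + s*(-2*c - 2) + 5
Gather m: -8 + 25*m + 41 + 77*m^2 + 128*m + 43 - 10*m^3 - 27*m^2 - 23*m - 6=-10*m^3 + 50*m^2 + 130*m + 70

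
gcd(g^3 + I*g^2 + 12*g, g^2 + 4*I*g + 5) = 1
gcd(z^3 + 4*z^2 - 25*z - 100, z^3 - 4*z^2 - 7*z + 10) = z - 5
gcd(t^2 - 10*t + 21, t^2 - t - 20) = 1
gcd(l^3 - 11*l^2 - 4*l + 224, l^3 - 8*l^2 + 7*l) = l - 7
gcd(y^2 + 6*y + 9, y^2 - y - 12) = y + 3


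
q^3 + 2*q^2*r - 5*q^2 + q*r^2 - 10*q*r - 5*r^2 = (q - 5)*(q + r)^2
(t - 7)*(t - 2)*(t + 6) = t^3 - 3*t^2 - 40*t + 84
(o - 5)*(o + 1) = o^2 - 4*o - 5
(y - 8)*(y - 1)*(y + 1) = y^3 - 8*y^2 - y + 8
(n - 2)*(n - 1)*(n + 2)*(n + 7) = n^4 + 6*n^3 - 11*n^2 - 24*n + 28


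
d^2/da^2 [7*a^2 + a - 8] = 14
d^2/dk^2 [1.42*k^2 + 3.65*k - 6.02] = 2.84000000000000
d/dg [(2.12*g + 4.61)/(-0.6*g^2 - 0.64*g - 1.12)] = (1.272*g^2 + 5.532*g + 0.576)/(0.36*g^4 + 0.768*g^3 + 1.7536*g^2 + 1.4336*g + 1.2544)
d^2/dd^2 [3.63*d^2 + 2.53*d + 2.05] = 7.26000000000000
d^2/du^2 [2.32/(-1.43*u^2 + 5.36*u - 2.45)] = (9.488336*u^2 - 35.564672*u - 2.32*(2.86*u - 5.36)*(5.72*u - 10.72) + 16.25624)/(1.43*u^2 - 5.36*u + 2.45)^3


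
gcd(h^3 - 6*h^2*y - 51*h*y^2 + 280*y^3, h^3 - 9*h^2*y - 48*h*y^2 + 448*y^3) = -h^2 + h*y + 56*y^2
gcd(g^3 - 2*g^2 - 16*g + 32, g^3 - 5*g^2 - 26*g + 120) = g - 4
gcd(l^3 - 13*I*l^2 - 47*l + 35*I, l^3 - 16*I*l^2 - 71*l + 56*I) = l^2 - 8*I*l - 7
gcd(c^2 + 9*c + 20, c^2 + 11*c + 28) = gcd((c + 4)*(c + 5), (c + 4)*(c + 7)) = c + 4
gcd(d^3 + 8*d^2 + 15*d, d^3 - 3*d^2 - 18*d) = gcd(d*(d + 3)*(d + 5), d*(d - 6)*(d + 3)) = d^2 + 3*d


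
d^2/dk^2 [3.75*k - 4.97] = 0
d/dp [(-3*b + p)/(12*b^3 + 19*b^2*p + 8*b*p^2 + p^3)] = (12*b^3 + 19*b^2*p + 8*b*p^2 + p^3 + (3*b - p)*(19*b^2 + 16*b*p + 3*p^2))/(12*b^3 + 19*b^2*p + 8*b*p^2 + p^3)^2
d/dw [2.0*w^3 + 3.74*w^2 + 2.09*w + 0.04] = 6.0*w^2 + 7.48*w + 2.09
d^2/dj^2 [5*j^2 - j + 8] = 10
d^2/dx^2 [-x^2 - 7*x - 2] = -2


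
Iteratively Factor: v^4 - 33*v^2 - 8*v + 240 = (v - 5)*(v^3 + 5*v^2 - 8*v - 48) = (v - 5)*(v + 4)*(v^2 + v - 12) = (v - 5)*(v + 4)^2*(v - 3)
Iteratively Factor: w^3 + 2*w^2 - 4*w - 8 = (w - 2)*(w^2 + 4*w + 4) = (w - 2)*(w + 2)*(w + 2)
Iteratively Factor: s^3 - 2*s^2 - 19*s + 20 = (s - 5)*(s^2 + 3*s - 4) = (s - 5)*(s + 4)*(s - 1)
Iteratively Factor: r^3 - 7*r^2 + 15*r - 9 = (r - 3)*(r^2 - 4*r + 3) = (r - 3)*(r - 1)*(r - 3)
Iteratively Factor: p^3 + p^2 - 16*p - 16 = (p + 4)*(p^2 - 3*p - 4) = (p + 1)*(p + 4)*(p - 4)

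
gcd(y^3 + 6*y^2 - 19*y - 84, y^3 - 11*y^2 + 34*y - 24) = y - 4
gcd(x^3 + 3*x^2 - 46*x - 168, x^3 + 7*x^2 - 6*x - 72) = x^2 + 10*x + 24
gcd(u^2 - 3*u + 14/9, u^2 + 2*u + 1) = 1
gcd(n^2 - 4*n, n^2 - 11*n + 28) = n - 4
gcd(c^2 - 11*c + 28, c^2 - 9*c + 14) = c - 7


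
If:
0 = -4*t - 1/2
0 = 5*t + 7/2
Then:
No Solution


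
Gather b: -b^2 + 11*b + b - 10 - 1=-b^2 + 12*b - 11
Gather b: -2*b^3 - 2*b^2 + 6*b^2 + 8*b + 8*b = -2*b^3 + 4*b^2 + 16*b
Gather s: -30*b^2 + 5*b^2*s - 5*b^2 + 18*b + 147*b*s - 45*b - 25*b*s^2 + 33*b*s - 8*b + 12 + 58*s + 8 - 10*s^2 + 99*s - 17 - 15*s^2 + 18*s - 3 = -35*b^2 - 35*b + s^2*(-25*b - 25) + s*(5*b^2 + 180*b + 175)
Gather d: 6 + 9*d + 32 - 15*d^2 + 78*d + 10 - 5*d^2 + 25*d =-20*d^2 + 112*d + 48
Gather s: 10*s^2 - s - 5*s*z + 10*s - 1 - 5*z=10*s^2 + s*(9 - 5*z) - 5*z - 1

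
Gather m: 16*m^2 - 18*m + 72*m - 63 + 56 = 16*m^2 + 54*m - 7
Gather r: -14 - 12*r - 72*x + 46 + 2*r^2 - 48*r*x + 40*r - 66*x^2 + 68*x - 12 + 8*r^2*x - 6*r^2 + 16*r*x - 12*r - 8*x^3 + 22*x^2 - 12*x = r^2*(8*x - 4) + r*(16 - 32*x) - 8*x^3 - 44*x^2 - 16*x + 20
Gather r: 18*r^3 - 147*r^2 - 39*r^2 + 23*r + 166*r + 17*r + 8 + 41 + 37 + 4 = 18*r^3 - 186*r^2 + 206*r + 90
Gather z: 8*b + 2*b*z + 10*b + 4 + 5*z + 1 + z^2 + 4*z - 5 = 18*b + z^2 + z*(2*b + 9)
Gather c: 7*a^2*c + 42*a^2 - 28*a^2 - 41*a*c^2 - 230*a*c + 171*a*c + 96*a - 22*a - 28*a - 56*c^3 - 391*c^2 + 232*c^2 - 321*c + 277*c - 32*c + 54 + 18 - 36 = 14*a^2 + 46*a - 56*c^3 + c^2*(-41*a - 159) + c*(7*a^2 - 59*a - 76) + 36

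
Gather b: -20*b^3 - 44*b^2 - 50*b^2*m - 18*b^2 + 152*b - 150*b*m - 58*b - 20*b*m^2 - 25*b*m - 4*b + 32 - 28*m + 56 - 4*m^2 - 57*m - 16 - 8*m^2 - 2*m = -20*b^3 + b^2*(-50*m - 62) + b*(-20*m^2 - 175*m + 90) - 12*m^2 - 87*m + 72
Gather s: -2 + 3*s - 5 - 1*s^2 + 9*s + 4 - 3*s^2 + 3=-4*s^2 + 12*s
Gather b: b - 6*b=-5*b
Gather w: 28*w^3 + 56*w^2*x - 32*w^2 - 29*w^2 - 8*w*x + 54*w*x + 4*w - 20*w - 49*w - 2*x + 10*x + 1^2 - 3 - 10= 28*w^3 + w^2*(56*x - 61) + w*(46*x - 65) + 8*x - 12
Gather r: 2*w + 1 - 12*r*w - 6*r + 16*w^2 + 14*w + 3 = r*(-12*w - 6) + 16*w^2 + 16*w + 4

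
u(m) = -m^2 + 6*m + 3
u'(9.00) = -12.00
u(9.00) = -24.00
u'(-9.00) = 24.00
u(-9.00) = -132.00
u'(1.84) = 2.32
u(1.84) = 10.65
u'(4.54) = -3.08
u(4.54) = 9.63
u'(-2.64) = 11.28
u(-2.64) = -19.81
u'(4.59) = -3.18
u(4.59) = 9.47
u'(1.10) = 3.80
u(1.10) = 8.39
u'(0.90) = 4.20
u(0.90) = 7.59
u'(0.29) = 5.42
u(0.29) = 4.66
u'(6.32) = -6.64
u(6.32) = 0.98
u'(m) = 6 - 2*m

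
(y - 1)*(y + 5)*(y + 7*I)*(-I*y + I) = -I*y^4 + 7*y^3 - 3*I*y^3 + 21*y^2 + 9*I*y^2 - 63*y - 5*I*y + 35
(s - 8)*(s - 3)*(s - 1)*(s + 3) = s^4 - 9*s^3 - s^2 + 81*s - 72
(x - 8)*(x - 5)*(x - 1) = x^3 - 14*x^2 + 53*x - 40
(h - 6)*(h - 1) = h^2 - 7*h + 6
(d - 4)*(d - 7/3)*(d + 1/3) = d^3 - 6*d^2 + 65*d/9 + 28/9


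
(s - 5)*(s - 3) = s^2 - 8*s + 15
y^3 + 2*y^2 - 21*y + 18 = (y - 3)*(y - 1)*(y + 6)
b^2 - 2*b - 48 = (b - 8)*(b + 6)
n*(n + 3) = n^2 + 3*n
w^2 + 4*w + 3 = (w + 1)*(w + 3)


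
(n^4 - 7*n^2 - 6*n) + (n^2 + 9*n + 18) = n^4 - 6*n^2 + 3*n + 18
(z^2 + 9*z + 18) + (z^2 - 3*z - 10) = 2*z^2 + 6*z + 8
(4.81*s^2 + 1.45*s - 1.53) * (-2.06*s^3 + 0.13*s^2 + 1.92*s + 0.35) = -9.9086*s^5 - 2.3617*s^4 + 12.5755*s^3 + 4.2686*s^2 - 2.4301*s - 0.5355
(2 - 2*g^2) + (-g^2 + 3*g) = -3*g^2 + 3*g + 2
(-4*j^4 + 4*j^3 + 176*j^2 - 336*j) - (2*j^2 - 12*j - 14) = -4*j^4 + 4*j^3 + 174*j^2 - 324*j + 14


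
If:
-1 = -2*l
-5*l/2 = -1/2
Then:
No Solution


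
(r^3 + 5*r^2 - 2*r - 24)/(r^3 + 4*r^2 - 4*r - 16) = (r + 3)/(r + 2)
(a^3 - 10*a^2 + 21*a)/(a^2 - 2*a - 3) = a*(a - 7)/(a + 1)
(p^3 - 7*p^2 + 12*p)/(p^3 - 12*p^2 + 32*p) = (p - 3)/(p - 8)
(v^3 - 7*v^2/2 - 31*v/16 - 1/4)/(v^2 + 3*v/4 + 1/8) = (4*v^2 - 15*v - 4)/(2*(2*v + 1))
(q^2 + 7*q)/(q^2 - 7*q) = (q + 7)/(q - 7)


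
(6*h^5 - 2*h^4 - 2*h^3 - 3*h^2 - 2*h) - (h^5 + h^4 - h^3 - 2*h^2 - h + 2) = 5*h^5 - 3*h^4 - h^3 - h^2 - h - 2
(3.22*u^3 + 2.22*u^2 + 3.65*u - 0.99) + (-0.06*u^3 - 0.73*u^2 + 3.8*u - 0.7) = 3.16*u^3 + 1.49*u^2 + 7.45*u - 1.69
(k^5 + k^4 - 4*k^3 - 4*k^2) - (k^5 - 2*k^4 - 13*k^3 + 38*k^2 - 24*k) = 3*k^4 + 9*k^3 - 42*k^2 + 24*k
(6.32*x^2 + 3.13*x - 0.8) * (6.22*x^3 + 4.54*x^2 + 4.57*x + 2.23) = 39.3104*x^5 + 48.1614*x^4 + 38.1166*x^3 + 24.7657*x^2 + 3.3239*x - 1.784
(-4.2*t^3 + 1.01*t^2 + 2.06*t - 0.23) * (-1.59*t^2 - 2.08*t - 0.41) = 6.678*t^5 + 7.1301*t^4 - 3.6542*t^3 - 4.3332*t^2 - 0.3662*t + 0.0943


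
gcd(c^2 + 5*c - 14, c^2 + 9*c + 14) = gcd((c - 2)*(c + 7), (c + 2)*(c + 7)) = c + 7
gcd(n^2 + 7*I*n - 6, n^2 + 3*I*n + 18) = n + 6*I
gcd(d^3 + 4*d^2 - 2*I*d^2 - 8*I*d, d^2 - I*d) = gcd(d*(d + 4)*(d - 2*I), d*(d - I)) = d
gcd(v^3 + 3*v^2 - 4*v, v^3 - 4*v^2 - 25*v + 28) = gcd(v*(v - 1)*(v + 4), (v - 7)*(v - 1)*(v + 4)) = v^2 + 3*v - 4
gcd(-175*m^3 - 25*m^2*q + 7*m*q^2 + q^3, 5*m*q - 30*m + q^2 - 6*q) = 5*m + q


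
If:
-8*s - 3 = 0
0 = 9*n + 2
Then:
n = -2/9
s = -3/8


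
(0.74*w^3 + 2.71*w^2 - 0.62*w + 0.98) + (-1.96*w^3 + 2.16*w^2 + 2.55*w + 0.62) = -1.22*w^3 + 4.87*w^2 + 1.93*w + 1.6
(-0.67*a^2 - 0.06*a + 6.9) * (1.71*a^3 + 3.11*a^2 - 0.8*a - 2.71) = -1.1457*a^5 - 2.1863*a^4 + 12.1484*a^3 + 23.3227*a^2 - 5.3574*a - 18.699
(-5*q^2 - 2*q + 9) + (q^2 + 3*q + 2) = -4*q^2 + q + 11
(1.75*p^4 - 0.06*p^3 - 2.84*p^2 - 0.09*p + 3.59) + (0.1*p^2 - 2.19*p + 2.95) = 1.75*p^4 - 0.06*p^3 - 2.74*p^2 - 2.28*p + 6.54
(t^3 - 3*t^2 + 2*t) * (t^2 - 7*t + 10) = t^5 - 10*t^4 + 33*t^3 - 44*t^2 + 20*t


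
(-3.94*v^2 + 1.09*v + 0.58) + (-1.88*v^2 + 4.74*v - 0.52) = -5.82*v^2 + 5.83*v + 0.0599999999999999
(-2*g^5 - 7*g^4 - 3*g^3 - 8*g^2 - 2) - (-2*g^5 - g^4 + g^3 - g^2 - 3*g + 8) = -6*g^4 - 4*g^3 - 7*g^2 + 3*g - 10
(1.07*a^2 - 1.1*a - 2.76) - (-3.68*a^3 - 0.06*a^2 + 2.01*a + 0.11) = 3.68*a^3 + 1.13*a^2 - 3.11*a - 2.87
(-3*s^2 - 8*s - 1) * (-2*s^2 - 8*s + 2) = 6*s^4 + 40*s^3 + 60*s^2 - 8*s - 2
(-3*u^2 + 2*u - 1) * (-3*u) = 9*u^3 - 6*u^2 + 3*u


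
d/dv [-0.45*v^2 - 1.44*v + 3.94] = -0.9*v - 1.44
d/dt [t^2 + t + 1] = 2*t + 1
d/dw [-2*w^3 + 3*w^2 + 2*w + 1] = -6*w^2 + 6*w + 2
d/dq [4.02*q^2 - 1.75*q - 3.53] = 8.04*q - 1.75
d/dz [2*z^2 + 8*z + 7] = 4*z + 8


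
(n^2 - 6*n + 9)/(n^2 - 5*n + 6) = (n - 3)/(n - 2)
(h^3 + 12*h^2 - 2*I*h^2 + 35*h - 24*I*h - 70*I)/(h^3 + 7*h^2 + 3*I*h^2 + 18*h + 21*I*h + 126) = (h^2 + h*(5 - 2*I) - 10*I)/(h^2 + 3*I*h + 18)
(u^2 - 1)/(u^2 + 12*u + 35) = (u^2 - 1)/(u^2 + 12*u + 35)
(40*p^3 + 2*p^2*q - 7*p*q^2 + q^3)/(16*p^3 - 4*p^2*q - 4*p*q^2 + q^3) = (5*p - q)/(2*p - q)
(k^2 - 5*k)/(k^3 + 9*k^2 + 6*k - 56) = k*(k - 5)/(k^3 + 9*k^2 + 6*k - 56)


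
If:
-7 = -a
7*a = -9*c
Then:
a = 7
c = -49/9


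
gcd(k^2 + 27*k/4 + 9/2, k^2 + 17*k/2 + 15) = k + 6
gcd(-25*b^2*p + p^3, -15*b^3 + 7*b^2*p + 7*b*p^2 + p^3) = 5*b + p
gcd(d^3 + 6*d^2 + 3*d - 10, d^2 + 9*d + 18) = 1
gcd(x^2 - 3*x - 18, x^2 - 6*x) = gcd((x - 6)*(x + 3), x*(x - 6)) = x - 6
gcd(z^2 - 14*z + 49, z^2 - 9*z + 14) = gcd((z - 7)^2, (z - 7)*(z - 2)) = z - 7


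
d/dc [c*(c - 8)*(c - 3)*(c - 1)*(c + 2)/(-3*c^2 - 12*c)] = (-3*c^4 + 4*c^3 + 109*c^2 - 88*c - 232)/(3*(c^2 + 8*c + 16))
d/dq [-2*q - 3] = -2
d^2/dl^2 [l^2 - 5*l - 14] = 2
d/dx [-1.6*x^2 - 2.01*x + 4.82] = -3.2*x - 2.01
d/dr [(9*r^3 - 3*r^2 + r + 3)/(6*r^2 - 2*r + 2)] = (27*r^4 - 18*r^3 + 27*r^2 - 24*r + 4)/(2*(9*r^4 - 6*r^3 + 7*r^2 - 2*r + 1))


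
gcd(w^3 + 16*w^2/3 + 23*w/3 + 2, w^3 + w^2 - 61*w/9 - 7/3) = w^2 + 10*w/3 + 1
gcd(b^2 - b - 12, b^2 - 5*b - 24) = b + 3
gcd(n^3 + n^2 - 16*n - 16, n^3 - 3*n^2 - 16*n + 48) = n^2 - 16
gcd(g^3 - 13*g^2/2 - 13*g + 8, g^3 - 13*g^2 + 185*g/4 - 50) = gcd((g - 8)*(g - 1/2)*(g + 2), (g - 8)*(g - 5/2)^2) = g - 8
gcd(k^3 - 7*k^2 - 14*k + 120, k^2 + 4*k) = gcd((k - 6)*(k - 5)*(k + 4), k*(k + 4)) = k + 4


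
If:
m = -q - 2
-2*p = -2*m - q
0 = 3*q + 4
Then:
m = -2/3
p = -4/3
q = -4/3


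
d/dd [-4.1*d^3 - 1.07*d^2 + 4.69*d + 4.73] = -12.3*d^2 - 2.14*d + 4.69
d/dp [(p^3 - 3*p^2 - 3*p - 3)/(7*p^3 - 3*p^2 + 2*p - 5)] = (18*p^4 + 46*p^3 + 33*p^2 + 12*p + 21)/(49*p^6 - 42*p^5 + 37*p^4 - 82*p^3 + 34*p^2 - 20*p + 25)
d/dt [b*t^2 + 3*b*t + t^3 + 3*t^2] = 2*b*t + 3*b + 3*t^2 + 6*t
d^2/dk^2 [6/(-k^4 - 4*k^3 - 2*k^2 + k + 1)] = 12*(2*(3*k^2 + 6*k + 1)*(k^4 + 4*k^3 + 2*k^2 - k - 1) - (4*k^3 + 12*k^2 + 4*k - 1)^2)/(k^4 + 4*k^3 + 2*k^2 - k - 1)^3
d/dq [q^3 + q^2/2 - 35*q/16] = 3*q^2 + q - 35/16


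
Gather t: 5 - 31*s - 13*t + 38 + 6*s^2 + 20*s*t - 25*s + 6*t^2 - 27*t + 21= 6*s^2 - 56*s + 6*t^2 + t*(20*s - 40) + 64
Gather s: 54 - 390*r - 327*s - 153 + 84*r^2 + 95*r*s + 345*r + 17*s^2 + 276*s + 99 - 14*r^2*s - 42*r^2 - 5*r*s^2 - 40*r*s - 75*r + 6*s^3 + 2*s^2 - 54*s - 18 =42*r^2 - 120*r + 6*s^3 + s^2*(19 - 5*r) + s*(-14*r^2 + 55*r - 105) - 18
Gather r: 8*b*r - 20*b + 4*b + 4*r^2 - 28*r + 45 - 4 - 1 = -16*b + 4*r^2 + r*(8*b - 28) + 40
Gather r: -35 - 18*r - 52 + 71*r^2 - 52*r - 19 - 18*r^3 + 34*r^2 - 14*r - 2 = -18*r^3 + 105*r^2 - 84*r - 108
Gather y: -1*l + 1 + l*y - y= -l + y*(l - 1) + 1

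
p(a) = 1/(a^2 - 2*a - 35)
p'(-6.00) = 0.08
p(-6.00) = 0.08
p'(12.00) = 0.00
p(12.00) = 0.01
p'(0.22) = 0.00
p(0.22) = -0.03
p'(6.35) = -0.20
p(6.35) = -0.14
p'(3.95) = -0.01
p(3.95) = -0.04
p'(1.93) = -0.00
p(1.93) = -0.03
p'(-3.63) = 0.04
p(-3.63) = -0.07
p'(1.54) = -0.00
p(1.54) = -0.03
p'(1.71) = -0.00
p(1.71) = -0.03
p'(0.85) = 0.00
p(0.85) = -0.03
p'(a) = (2 - 2*a)/(a^2 - 2*a - 35)^2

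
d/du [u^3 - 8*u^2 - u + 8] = 3*u^2 - 16*u - 1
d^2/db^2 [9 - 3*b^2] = -6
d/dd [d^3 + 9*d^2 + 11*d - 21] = 3*d^2 + 18*d + 11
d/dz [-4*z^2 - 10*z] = -8*z - 10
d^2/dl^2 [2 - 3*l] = 0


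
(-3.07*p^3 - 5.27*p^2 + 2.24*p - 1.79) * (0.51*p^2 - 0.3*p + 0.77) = -1.5657*p^5 - 1.7667*p^4 + 0.3595*p^3 - 5.6428*p^2 + 2.2618*p - 1.3783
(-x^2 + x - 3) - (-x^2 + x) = -3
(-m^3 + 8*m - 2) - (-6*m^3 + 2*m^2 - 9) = 5*m^3 - 2*m^2 + 8*m + 7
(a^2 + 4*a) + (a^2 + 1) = 2*a^2 + 4*a + 1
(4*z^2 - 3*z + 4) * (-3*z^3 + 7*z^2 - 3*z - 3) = -12*z^5 + 37*z^4 - 45*z^3 + 25*z^2 - 3*z - 12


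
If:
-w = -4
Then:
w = 4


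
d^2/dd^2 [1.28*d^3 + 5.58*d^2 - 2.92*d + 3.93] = 7.68*d + 11.16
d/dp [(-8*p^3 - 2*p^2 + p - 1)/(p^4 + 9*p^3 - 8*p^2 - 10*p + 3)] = (8*p^6 + 4*p^5 + 79*p^4 + 146*p^3 - 17*p^2 - 28*p - 7)/(p^8 + 18*p^7 + 65*p^6 - 164*p^5 - 110*p^4 + 214*p^3 + 52*p^2 - 60*p + 9)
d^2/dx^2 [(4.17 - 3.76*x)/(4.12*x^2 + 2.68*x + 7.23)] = (-(3.76*x - 4.17)*(8.24*x + 2.68)*(16.48*x + 5.36) + (92.9472*x - 14.2072)*(4.12*x^2 + 2.68*x + 7.23))/(4.12*x^2 + 2.68*x + 7.23)^3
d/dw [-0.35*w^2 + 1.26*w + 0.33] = 1.26 - 0.7*w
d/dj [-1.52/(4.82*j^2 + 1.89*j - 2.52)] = (14.6528*j + 2.8728)/(4.82*j^2 + 1.89*j - 2.52)^2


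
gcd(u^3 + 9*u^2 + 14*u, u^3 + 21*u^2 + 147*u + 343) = u + 7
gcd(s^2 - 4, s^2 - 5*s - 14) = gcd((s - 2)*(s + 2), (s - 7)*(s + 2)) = s + 2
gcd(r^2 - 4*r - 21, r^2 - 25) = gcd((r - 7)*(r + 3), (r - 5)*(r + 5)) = 1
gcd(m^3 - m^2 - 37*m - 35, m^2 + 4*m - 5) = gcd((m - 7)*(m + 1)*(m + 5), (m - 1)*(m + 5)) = m + 5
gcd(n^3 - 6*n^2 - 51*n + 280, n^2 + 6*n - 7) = n + 7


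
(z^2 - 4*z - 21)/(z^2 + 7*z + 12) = (z - 7)/(z + 4)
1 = 1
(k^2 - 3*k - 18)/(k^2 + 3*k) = (k - 6)/k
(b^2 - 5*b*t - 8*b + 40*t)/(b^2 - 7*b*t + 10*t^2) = (8 - b)/(-b + 2*t)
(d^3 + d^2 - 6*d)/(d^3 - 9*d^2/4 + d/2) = 4*(d + 3)/(4*d - 1)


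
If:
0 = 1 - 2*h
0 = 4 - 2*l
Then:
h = 1/2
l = 2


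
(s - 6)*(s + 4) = s^2 - 2*s - 24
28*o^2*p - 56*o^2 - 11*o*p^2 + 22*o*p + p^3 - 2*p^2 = (-7*o + p)*(-4*o + p)*(p - 2)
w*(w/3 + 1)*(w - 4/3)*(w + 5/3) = w^4/3 + 10*w^3/9 - 11*w^2/27 - 20*w/9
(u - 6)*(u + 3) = u^2 - 3*u - 18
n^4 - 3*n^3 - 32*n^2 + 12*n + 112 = (n - 7)*(n - 2)*(n + 2)*(n + 4)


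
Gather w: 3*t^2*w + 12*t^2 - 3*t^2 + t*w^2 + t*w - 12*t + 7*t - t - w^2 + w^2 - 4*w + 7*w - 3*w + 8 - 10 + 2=9*t^2 + t*w^2 - 6*t + w*(3*t^2 + t)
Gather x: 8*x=8*x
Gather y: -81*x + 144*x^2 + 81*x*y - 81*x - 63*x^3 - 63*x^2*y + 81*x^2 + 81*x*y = -63*x^3 + 225*x^2 - 162*x + y*(-63*x^2 + 162*x)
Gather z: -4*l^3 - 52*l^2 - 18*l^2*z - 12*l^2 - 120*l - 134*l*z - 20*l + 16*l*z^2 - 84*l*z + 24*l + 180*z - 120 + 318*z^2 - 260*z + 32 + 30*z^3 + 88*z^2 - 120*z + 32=-4*l^3 - 64*l^2 - 116*l + 30*z^3 + z^2*(16*l + 406) + z*(-18*l^2 - 218*l - 200) - 56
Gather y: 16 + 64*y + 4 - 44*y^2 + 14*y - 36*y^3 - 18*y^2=-36*y^3 - 62*y^2 + 78*y + 20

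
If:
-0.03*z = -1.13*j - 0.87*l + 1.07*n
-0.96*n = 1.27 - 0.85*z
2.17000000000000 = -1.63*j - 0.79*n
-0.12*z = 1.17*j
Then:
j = 0.22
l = -4.28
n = -3.19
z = -2.11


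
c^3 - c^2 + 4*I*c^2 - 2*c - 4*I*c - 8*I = (c - 2)*(c + 1)*(c + 4*I)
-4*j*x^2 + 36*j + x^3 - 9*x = (-4*j + x)*(x - 3)*(x + 3)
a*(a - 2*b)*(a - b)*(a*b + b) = a^4*b - 3*a^3*b^2 + a^3*b + 2*a^2*b^3 - 3*a^2*b^2 + 2*a*b^3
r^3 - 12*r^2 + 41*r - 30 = (r - 6)*(r - 5)*(r - 1)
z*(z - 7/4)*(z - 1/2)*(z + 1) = z^4 - 5*z^3/4 - 11*z^2/8 + 7*z/8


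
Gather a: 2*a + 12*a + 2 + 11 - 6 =14*a + 7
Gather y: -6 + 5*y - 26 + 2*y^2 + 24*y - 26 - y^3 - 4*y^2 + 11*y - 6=-y^3 - 2*y^2 + 40*y - 64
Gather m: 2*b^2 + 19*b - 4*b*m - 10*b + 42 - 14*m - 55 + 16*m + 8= 2*b^2 + 9*b + m*(2 - 4*b) - 5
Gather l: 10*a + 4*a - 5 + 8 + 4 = 14*a + 7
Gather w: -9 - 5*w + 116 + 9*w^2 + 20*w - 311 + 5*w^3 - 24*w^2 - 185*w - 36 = 5*w^3 - 15*w^2 - 170*w - 240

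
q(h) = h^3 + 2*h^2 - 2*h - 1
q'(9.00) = 277.00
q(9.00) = 872.00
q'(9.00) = 277.00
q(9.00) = 872.00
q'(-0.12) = -2.44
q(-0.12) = -0.73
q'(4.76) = 85.01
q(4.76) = 142.65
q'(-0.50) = -3.25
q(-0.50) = 0.38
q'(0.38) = -0.05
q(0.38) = -1.42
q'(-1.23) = -2.38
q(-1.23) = 2.62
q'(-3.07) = 13.99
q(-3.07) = -4.94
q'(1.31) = 8.39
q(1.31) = 2.06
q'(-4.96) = 51.96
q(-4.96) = -63.90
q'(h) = 3*h^2 + 4*h - 2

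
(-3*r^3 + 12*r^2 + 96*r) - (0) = -3*r^3 + 12*r^2 + 96*r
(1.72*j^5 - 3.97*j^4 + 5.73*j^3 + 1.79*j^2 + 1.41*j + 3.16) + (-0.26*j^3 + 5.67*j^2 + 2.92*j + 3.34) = 1.72*j^5 - 3.97*j^4 + 5.47*j^3 + 7.46*j^2 + 4.33*j + 6.5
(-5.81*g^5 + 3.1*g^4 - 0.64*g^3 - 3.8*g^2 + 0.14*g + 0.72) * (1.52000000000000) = -8.8312*g^5 + 4.712*g^4 - 0.9728*g^3 - 5.776*g^2 + 0.2128*g + 1.0944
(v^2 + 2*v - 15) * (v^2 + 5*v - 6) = v^4 + 7*v^3 - 11*v^2 - 87*v + 90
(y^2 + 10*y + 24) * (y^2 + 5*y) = y^4 + 15*y^3 + 74*y^2 + 120*y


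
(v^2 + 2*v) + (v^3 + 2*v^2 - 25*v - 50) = v^3 + 3*v^2 - 23*v - 50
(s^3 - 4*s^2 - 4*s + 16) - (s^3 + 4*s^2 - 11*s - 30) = -8*s^2 + 7*s + 46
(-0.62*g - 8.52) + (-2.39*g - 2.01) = -3.01*g - 10.53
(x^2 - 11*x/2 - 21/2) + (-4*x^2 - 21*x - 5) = -3*x^2 - 53*x/2 - 31/2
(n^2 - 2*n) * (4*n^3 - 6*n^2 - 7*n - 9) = 4*n^5 - 14*n^4 + 5*n^3 + 5*n^2 + 18*n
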